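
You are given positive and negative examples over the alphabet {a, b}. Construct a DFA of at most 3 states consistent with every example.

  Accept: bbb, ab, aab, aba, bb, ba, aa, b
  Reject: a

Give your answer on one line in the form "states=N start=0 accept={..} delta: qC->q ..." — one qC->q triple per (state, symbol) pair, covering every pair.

states=3 start=0 accept={0,2} delta: 0a->1 0b->2 1a->0 1b->2 2a->0 2b->0

Grow the machine one transition at a time. Run the examples from 0; the earliest place one falls off (shortest prefix, ties alphabetical) gets sent to the lowest-numbered state that keeps every Accept/Reject pair distinguishable — a pair clashes when both reach the same state with identical unread suffix — and to a fresh state only if none does.
a: 0a undefined. 0a->0: no, aa/a meet in 0. Open state 1: 0a->1.
b: 0b undefined. 0b->0: no, ba/a meet in 1. 0b->1: no, b/a meet in 1. Open state 2: 0b->2.
aa: 1a undefined. 1a->0: ok.
ab: 1b undefined. 1b->0: no, aba/a meet in 1. 1b->1: no, ab/a meet in 1. 1b->2: ok.
ba: 2a undefined. 2a->0: ok.
bb: 2b undefined. 2b->0: ok.
All examples now run through 3 states with every (state, symbol) defined. Accept strings end in {0,2}, Reject strings end in {1}; accept={0,2}.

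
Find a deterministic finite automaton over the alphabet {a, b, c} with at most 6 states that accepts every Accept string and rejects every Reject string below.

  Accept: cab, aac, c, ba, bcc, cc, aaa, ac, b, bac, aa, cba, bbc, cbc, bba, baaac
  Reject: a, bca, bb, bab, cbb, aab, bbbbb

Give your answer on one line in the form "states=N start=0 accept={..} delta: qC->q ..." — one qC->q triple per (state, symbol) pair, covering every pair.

Grow the machine one transition at a time. Run the examples from 0; the earliest place one falls off (shortest prefix, ties alphabetical) gets sent to the lowest-numbered state that keeps every Accept/Reject pair distinguishable — a pair clashes when both reach the same state with identical unread suffix — and to a fresh state only if none does.
a: 0a undefined. 0a->0: no, aaa/a meet in 0. Open state 1: 0a->1.
b: 0b undefined. 0b->0: no, ba/a meet in 1. 0b->1: no, b/a meet in 1. Open state 2: 0b->2.
c: 0c undefined. 0c->0: ok.
aa: 1a undefined. 1a->0: no, aaa/a meet in 1. 1a->1: no, cab/aab meet in 1 with "b" left. 1a->2: ok.
ac: 1c undefined. 1c->0: ok.
ba: 2a undefined. 2a->0: no, b/bab meet in 2. 2a->1: no, cab/bab meet in 1 with "b" left. 2a->2: ok.
bb: 2b undefined. 2b->0: no, c/bb meet in 0. 2b->1: ok.
bc: 2c undefined. 2c->0: ok.
bbb: 1b undefined. 1b->0: ok.
All examples now run through 3 states with every (state, symbol) defined. Accept strings end in {0,2}, Reject strings end in {1}; accept={0,2}.

states=3 start=0 accept={0,2} delta: 0a->1 0b->2 0c->0 1a->2 1b->0 1c->0 2a->2 2b->1 2c->0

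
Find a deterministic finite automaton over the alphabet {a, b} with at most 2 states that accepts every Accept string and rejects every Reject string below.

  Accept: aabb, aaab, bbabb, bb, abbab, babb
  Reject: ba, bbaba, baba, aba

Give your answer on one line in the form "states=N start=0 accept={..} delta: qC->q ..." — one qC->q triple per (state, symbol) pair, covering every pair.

State merging on the prefix tree: take the shortest (then alphabetical) example prefix whose next move is undefined and point that move at state 0, else 1, else 2, ...; a target is out if some Accept/Reject pair would then sit in one state with the same input left (inseparable). If every existing state is out, open a new one.
a: 0a undefined. 0a->0: ok.
b: 0b undefined. 0b->0: no, aabb/ba meet in 0. Open state 1: 0b->1.
ba: 1a undefined. 1a->0: ok.
bb: 1b undefined. 1b->0: no, aabb/ba meet in 0. 1b->1: ok.
All examples now run through 2 states with every (state, symbol) defined. Accept strings end in {1}, Reject strings end in {0}; accept={1}.

states=2 start=0 accept={1} delta: 0a->0 0b->1 1a->0 1b->1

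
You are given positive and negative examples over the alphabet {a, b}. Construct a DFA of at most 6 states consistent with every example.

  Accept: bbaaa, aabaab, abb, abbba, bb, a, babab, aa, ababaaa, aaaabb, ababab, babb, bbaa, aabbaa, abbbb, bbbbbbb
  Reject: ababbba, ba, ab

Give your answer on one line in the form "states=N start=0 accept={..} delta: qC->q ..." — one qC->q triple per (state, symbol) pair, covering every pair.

Grow the machine one transition at a time. Run the examples from 0; the earliest place one falls off (shortest prefix, ties alphabetical) gets sent to the lowest-numbered state that keeps every Accept/Reject pair distinguishable — a pair clashes when both reach the same state with identical unread suffix — and to a fresh state only if none does.
a: 0a undefined. 0a->0: ok.
b: 0b undefined. 0b->0: no, bbaaa/ababbba meet in 0. Open state 1: 0b->1.
ba: 1a undefined. 1a->0: no, aabaab/ab meet in 1. 1a->1: ok.
bb: 1b undefined. 1b->0: no, bbaaa/ababbba meet in 0. 1b->1: no, bbaaa/ababbba meet in 1. Open state 2: 1b->2.
bba: 2a undefined. 2a->0: no, babab/ba meet in 1. 2a->1: no, bbaaa/ba meet in 1. 2a->2: ok.
bbb: 2b undefined. 2b->0: no, abbbb/ababbba meet in 1. 2b->1: no, bbaaa/ababbba meet in 2. 2b->2: no, bbaaa/ababbba meet in 2. Open state 3: 2b->3.
bbbb: 3b undefined. 3b->0: no, a/ababbba meet in 0. 3b->1: no, abbbb/ababbba meet in 1. 3b->2: no, bbaaa/ababbba meet in 2. 3b->3: no, abbba/ababbba meet in 3 with "a" left. Open state 4: 3b->4.
abbba: 3a undefined. 3a->0: ok.
bbbbb: 4b undefined. 4b->0: ok.
ababbba: 4a undefined. 4a->0: no, abbba/ababbba meet in 0. 4a->1: ok.
All examples now run through 5 states with every (state, symbol) defined. Accept strings end in {0,2,3,4}, Reject strings end in {1}; accept={0,2,3,4}.

states=5 start=0 accept={0,2,3,4} delta: 0a->0 0b->1 1a->1 1b->2 2a->2 2b->3 3a->0 3b->4 4a->1 4b->0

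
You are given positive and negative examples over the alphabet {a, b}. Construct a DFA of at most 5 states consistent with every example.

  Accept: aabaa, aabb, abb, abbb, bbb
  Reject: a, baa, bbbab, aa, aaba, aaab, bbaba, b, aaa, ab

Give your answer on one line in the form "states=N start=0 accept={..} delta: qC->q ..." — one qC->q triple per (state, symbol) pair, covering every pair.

states=5 start=0 accept={0,3} delta: 0a->1 0b->1 1a->1 1b->2 2a->4 2b->3 3a->0 3b->0 4a->0 4b->0

Grow the machine one transition at a time. Run the examples from 0; the earliest place one falls off (shortest prefix, ties alphabetical) gets sent to the lowest-numbered state that keeps every Accept/Reject pair distinguishable — a pair clashes when both reach the same state with identical unread suffix — and to a fresh state only if none does.
a: 0a undefined. 0a->0: no, aabaa/baa meet in 0 with "baa" left. Open state 1: 0a->1.
b: 0b undefined. 0b->0: no, bbb/b meet in 0. 0b->1: ok.
aa: 1a undefined. 1a->0: no, aabaa/a meet in 1. 1a->1: ok.
ab: 1b undefined. 1b->0: no, aabaa/a meet in 1. 1b->1: no, aabaa/a meet in 1. Open state 2: 1b->2.
abb: 2b undefined. 2b->0: no, abbb/a meet in 1. 2b->1: no, aabb/a meet in 1. 2b->2: no, aabb/aaab meet in 2. Open state 3: 2b->3.
bba: 2a undefined. 2a->0: no, aabaa/a meet in 1. 2a->1: no, aabaa/a meet in 1. 2a->2: no, aabaa/aaba meet in 2. 2a->3: no, aabb/aaba meet in 3. Open state 4: 2a->4.
abbb: 3b undefined. 3b->0: ok.
bbab: 4b undefined. 4b->0: ok.
bbba: 3a undefined. 3a->0: ok.
aabaa: 4a undefined. 4a->0: ok.
All examples now run through 5 states with every (state, symbol) defined. Accept strings end in {0,3}, Reject strings end in {1,2,4}; accept={0,3}.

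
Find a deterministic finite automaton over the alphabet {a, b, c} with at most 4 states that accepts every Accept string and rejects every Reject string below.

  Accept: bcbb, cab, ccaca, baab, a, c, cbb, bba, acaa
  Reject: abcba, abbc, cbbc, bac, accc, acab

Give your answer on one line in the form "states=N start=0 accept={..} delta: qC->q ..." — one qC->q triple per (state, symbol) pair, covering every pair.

Grow the machine one transition at a time. Run the examples from 0; the earliest place one falls off (shortest prefix, ties alphabetical) gets sent to the lowest-numbered state that keeps every Accept/Reject pair distinguishable — a pair clashes when both reach the same state with identical unread suffix — and to a fresh state only if none does.
a: 0a undefined. 0a->0: no, cab/acab meet in 0 with "cab" left. Open state 1: 0a->1.
b: 0b undefined. 0b->0: ok.
c: 0c undefined. 0c->0: no, bcbb/cbbc meet in 0. 0c->1: ok.
ab: 1b undefined. 1b->0: no, a/abcba meet in 1. 1b->1: ok.
ac: 1c undefined. 1c->0: no, bcbb/abcba meet in 1. 1c->1: no, bcbb/abbc meet in 1. Open state 2: 1c->2.
ca: 1a undefined. 1a->0: ok.
aca: 2a undefined. 2a->0: no, cab/acab meet in 0. 2a->1: no, bcbb/acab meet in 1. 2a->2: no, acaa/abbc meet in 2. Open state 3: 2a->3.
acc: 2c undefined. 2c->0: no, bcbb/accc meet in 1. 2c->1: ok.
abcb: 2b undefined. 2b->0: no, bcbb/abcba meet in 1. 2b->1: no, cab/abcba meet in 0. 2b->2: ok.
acaa: 3a undefined. 3a->0: ok.
acab: 3b undefined. 3b->0: no, cab/acab meet in 0. 3b->1: no, bcbb/acab meet in 1. 3b->2: ok.
ccac: 3c undefined. 3c->0: ok.
All examples now run through 4 states with every (state, symbol) defined. Accept strings end in {0,1}, Reject strings end in {2,3}; accept={0,1}.

states=4 start=0 accept={0,1} delta: 0a->1 0b->0 0c->1 1a->0 1b->1 1c->2 2a->3 2b->2 2c->1 3a->0 3b->2 3c->0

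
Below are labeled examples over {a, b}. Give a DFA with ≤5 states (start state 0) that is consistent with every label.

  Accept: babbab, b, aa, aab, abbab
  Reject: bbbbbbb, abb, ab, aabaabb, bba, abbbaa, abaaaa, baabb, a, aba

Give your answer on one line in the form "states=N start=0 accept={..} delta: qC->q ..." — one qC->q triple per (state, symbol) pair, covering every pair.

states=5 start=0 accept={0,2} delta: 0a->1 0b->2 1a->0 1b->3 2a->0 2b->3 3a->4 3b->1 4a->1 4b->0

Fold the examples into a partial DFA from state 0: repeatedly fix the first undefined (state, symbol) met by the shortest-then-alphabetical prefix, trying targets in increasing order and rejecting any under which an Accept and a Reject string meet in one state with the same remainder; add a state when all current targets are rejected. Accepting states are where Accept strings end.
a: 0a undefined. 0a->0: no, b/ab meet in 0 with "b" left. Open state 1: 0a->1.
b: 0b undefined. 0b->0: no, b/bbbbbbb meet in 0. 0b->1: no, b/a meet in 1. Open state 2: 0b->2.
aa: 1a undefined. 1a->0: ok.
ab: 1b undefined. 1b->0: no, b/abb meet in 2. 1b->1: no, aa/aba meet in 0. 1b->2: no, b/ab meet in 2. Open state 3: 1b->3.
ba: 2a undefined. 2a->0: ok.
bb: 2b undefined. 2b->0: no, babbab/ab meet in 3. 2b->1: no, aa/bba meet in 0. 2b->2: no, babbab/bbbbbbb meet in 2. 2b->3: ok.
aba: 3a undefined. 3a->0: no, aa/bba meet in 0. 3a->1: no, babbab/ab meet in 3. 3a->2: no, babbab/ab meet in 3. 3a->3: no, babbab/abb meet in 3 with "b" left. Open state 4: 3a->4.
abb: 3b undefined. 3b->0: no, b/bbbbbbb meet in 2. 3b->1: ok.
abaa: 4a undefined. 4a->0: no, aa/abbbaa meet in 0. 4a->1: ok.
babbab: 4b undefined. 4b->0: ok.
All examples now run through 5 states with every (state, symbol) defined. Accept strings end in {0,2}, Reject strings end in {1,3,4}; accept={0,2}.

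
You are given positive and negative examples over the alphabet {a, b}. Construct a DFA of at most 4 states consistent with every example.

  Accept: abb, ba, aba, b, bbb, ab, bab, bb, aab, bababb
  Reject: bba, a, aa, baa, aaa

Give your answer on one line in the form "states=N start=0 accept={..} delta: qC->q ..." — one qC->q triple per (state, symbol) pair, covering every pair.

State merging on the prefix tree: take the shortest (then alphabetical) example prefix whose next move is undefined and point that move at state 0, else 1, else 2, ...; a target is out if some Accept/Reject pair would then sit in one state with the same input left (inseparable). If every existing state is out, open a new one.
a: 0a undefined. 0a->0: ok.
b: 0b undefined. 0b->0: no, abb/bba meet in 0. Open state 1: 0b->1.
ba: 1a undefined. 1a->0: no, ba/a meet in 0. 1a->1: no, ba/baa meet in 1. Open state 2: 1a->2.
bb: 1b undefined. 1b->0: no, abb/bba meet in 0. 1b->1: no, ba/bba meet in 2. 1b->2: ok.
baa: 2a undefined. 2a->0: ok.
bab: 2b undefined. 2b->0: no, bbb/bba meet in 0. 2b->1: ok.
All examples now run through 3 states with every (state, symbol) defined. Accept strings end in {1,2}, Reject strings end in {0}; accept={1,2}.

states=3 start=0 accept={1,2} delta: 0a->0 0b->1 1a->2 1b->2 2a->0 2b->1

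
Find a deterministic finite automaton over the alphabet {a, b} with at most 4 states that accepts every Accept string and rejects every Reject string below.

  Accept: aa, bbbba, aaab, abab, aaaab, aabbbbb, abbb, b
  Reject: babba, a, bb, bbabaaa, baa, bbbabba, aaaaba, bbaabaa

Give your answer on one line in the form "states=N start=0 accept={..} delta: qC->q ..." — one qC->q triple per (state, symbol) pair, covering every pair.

Fold the examples into a partial DFA from state 0: repeatedly fix the first undefined (state, symbol) met by the shortest-then-alphabetical prefix, trying targets in increasing order and rejecting any under which an Accept and a Reject string meet in one state with the same remainder; add a state when all current targets are rejected. Accepting states are where Accept strings end.
a: 0a undefined. 0a->0: no, aa/a meet in 0. Open state 1: 0a->1.
b: 0b undefined. 0b->0: no, aa/baa meet in 1 with "a" left. 0b->1: no, b/a meet in 1. Open state 2: 0b->2.
aa: 1a undefined. 1a->0: ok.
ab: 1b undefined. 1b->0: no, abbb/bb meet in 2 with "b" left. 1b->1: no, aaab/a meet in 1. 1b->2: ok.
ba: 2a undefined. 2a->0: no, aa/aaaaba meet in 0. 2a->1: no, aa/baa meet in 0. 2a->2: no, aaab/baa meet in 2. Open state 3: 2a->3.
bb: 2b undefined. 2b->0: no, aa/bb meet in 0. 2b->1: ok.
baa: 3a undefined. 3a->0: no, aa/baa meet in 0. 3a->1: no, aa/bbabaaa meet in 0. 3a->2: no, aaab/baa meet in 2. 3a->3: ok.
bab: 3b undefined. 3b->0: ok.
All examples now run through 4 states with every (state, symbol) defined. Accept strings end in {0,2}, Reject strings end in {1,3}; accept={0,2}.

states=4 start=0 accept={0,2} delta: 0a->1 0b->2 1a->0 1b->2 2a->3 2b->1 3a->3 3b->0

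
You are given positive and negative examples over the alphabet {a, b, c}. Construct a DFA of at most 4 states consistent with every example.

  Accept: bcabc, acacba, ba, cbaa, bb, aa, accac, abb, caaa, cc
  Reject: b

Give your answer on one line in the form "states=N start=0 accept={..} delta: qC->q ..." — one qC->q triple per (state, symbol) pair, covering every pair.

State merging on the prefix tree: take the shortest (then alphabetical) example prefix whose next move is undefined and point that move at state 0, else 1, else 2, ...; a target is out if some Accept/Reject pair would then sit in one state with the same input left (inseparable). If every existing state is out, open a new one.
a: 0a undefined. 0a->0: ok.
b: 0b undefined. 0b->0: no, ba/b meet in 0. Open state 1: 0b->1.
c: 0c undefined. 0c->0: ok.
ba: 1a undefined. 1a->0: ok.
bb: 1b undefined. 1b->0: ok.
bc: 1c undefined. 1c->0: ok.
All examples now run through 2 states with every (state, symbol) defined. Accept strings end in {0}, Reject strings end in {1}; accept={0}.

states=2 start=0 accept={0} delta: 0a->0 0b->1 0c->0 1a->0 1b->0 1c->0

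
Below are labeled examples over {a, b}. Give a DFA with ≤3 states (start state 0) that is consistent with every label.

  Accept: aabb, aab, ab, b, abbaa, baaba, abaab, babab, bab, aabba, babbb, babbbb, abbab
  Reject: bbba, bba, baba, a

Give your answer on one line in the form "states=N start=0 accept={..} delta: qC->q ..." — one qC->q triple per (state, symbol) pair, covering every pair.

states=3 start=0 accept={0,2} delta: 0a->1 0b->0 1a->2 1b->0 2a->0 2b->2

Grow the machine one transition at a time. Run the examples from 0; the earliest place one falls off (shortest prefix, ties alphabetical) gets sent to the lowest-numbered state that keeps every Accept/Reject pair distinguishable — a pair clashes when both reach the same state with identical unread suffix — and to a fresh state only if none does.
a: 0a undefined. 0a->0: no, aabba/bba meet in 0 with "bba" left. Open state 1: 0a->1.
b: 0b undefined. 0b->0: ok.
aa: 1a undefined. 1a->0: no, baaba/bbba meet in 1. 1a->1: no, baaba/baba meet in 1 with "ba" left. Open state 2: 1a->2.
ab: 1b undefined. 1b->0: ok.
aab: 2b undefined. 2b->0: no, baaba/bbba meet in 1. 2b->1: no, aab/bbba meet in 1. 2b->2: ok.
aabba: 2a undefined. 2a->0: ok.
All examples now run through 3 states with every (state, symbol) defined. Accept strings end in {0,2}, Reject strings end in {1}; accept={0,2}.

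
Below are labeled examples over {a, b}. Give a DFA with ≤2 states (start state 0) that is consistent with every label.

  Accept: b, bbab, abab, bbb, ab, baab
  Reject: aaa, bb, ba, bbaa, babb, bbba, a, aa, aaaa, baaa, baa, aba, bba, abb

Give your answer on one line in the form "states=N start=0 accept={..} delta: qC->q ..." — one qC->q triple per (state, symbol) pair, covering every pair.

State merging on the prefix tree: take the shortest (then alphabetical) example prefix whose next move is undefined and point that move at state 0, else 1, else 2, ...; a target is out if some Accept/Reject pair would then sit in one state with the same input left (inseparable). If every existing state is out, open a new one.
a: 0a undefined. 0a->0: ok.
b: 0b undefined. 0b->0: no, b/aaa meet in 0. Open state 1: 0b->1.
ba: 1a undefined. 1a->0: ok.
bb: 1b undefined. 1b->0: ok.
All examples now run through 2 states with every (state, symbol) defined. Accept strings end in {1}, Reject strings end in {0}; accept={1}.

states=2 start=0 accept={1} delta: 0a->0 0b->1 1a->0 1b->0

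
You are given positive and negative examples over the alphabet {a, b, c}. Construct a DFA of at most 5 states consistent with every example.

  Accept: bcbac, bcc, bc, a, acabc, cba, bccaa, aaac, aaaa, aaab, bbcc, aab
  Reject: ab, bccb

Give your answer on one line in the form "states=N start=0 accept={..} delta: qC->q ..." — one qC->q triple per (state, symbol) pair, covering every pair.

states=3 start=0 accept={1,2} delta: 0a->1 0b->0 0c->1 1a->2 1b->0 1c->1 2a->2 2b->1 2c->1

Fold the examples into a partial DFA from state 0: repeatedly fix the first undefined (state, symbol) met by the shortest-then-alphabetical prefix, trying targets in increasing order and rejecting any under which an Accept and a Reject string meet in one state with the same remainder; add a state when all current targets are rejected. Accepting states are where Accept strings end.
a: 0a undefined. 0a->0: no, aaab/ab meet in 0 with "b" left. Open state 1: 0a->1.
b: 0b undefined. 0b->0: ok.
c: 0c undefined. 0c->0: no, bcc/bccb meet in 0. 0c->1: ok.
aa: 1a undefined. 1a->0: no, aaab/ab meet in 1 with "b" left. 1a->1: no, aaab/ab meet in 1 with "b" left. Open state 2: 1a->2.
ab: 1b undefined. 1b->0: ok.
ac: 1c undefined. 1c->0: no, bcbac/ab meet in 0. 1c->1: ok.
aaa: 2a undefined. 2a->0: no, bccaa/ab meet in 0. 2a->1: no, aaab/ab meet in 0. 2a->2: ok.
aab: 2b undefined. 2b->0: no, aaab/ab meet in 0. 2b->1: ok.
aaac: 2c undefined. 2c->0: no, aaac/ab meet in 0. 2c->1: ok.
All examples now run through 3 states with every (state, symbol) defined. Accept strings end in {1,2}, Reject strings end in {0}; accept={1,2}.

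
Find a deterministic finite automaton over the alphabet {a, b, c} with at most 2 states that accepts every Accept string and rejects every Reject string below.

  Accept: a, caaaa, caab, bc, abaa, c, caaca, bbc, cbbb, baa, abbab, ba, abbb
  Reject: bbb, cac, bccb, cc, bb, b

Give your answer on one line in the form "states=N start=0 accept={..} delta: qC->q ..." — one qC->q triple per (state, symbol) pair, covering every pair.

Fold the examples into a partial DFA from state 0: repeatedly fix the first undefined (state, symbol) met by the shortest-then-alphabetical prefix, trying targets in increasing order and rejecting any under which an Accept and a Reject string meet in one state with the same remainder; add a state when all current targets are rejected. Accepting states are where Accept strings end.
a: 0a undefined. 0a->0: no, abbb/bbb meet in 0 with "bbb" left. Open state 1: 0a->1.
b: 0b undefined. 0b->0: ok.
c: 0c undefined. 0c->0: no, bc/bbb meet in 0. 0c->1: ok.
ab: 1b undefined. 1b->0: no, cbbb/bbb meet in 0. 1b->1: ok.
ca: 1a undefined. 1a->0: no, a/cac meet in 1. 1a->1: ok.
cc: 1c undefined. 1c->0: ok.
All examples now run through 2 states with every (state, symbol) defined. Accept strings end in {1}, Reject strings end in {0}; accept={1}.

states=2 start=0 accept={1} delta: 0a->1 0b->0 0c->1 1a->1 1b->1 1c->0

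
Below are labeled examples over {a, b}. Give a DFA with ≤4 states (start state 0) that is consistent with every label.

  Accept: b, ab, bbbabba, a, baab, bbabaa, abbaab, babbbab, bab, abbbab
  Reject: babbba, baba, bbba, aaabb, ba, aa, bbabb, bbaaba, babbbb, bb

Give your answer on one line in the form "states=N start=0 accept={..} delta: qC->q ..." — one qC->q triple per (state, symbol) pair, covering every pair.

Fold the examples into a partial DFA from state 0: repeatedly fix the first undefined (state, symbol) met by the shortest-then-alphabetical prefix, trying targets in increasing order and rejecting any under which an Accept and a Reject string meet in one state with the same remainder; add a state when all current targets are rejected. Accepting states are where Accept strings end.
a: 0a undefined. 0a->0: no, a/aa meet in 0. Open state 1: 0a->1.
b: 0b undefined. 0b->0: no, b/bb meet in 0. 0b->1: no, ab/bb meet in 1 with "b" left. Open state 2: 0b->2.
aa: 1a undefined. 1a->0: ok.
ab: 1b undefined. 1b->0: no, b/aaabb meet in 2. 1b->1: no, ab/aaabb meet in 1. 1b->2: ok.
ba: 2a undefined. 2a->0: ok.
bb: 2b undefined. 2b->0: ok.
All examples now run through 3 states with every (state, symbol) defined. Accept strings end in {1,2}, Reject strings end in {0}; accept={1,2}.

states=3 start=0 accept={1,2} delta: 0a->1 0b->2 1a->0 1b->2 2a->0 2b->0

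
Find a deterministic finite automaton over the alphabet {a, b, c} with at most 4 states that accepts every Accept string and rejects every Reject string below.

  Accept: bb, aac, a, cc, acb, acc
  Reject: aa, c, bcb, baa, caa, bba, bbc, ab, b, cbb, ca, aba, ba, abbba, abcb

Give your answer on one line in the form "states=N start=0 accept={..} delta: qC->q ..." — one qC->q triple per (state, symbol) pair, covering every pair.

State merging on the prefix tree: take the shortest (then alphabetical) example prefix whose next move is undefined and point that move at state 0, else 1, else 2, ...; a target is out if some Accept/Reject pair would then sit in one state with the same input left (inseparable). If every existing state is out, open a new one.
a: 0a undefined. 0a->0: no, aac/c meet in 0 with "c" left. Open state 1: 0a->1.
b: 0b undefined. 0b->0: no, bb/b meet in 0. 0b->1: no, bb/ab meet in 1 with "b" left. Open state 2: 0b->2.
c: 0c undefined. 0c->0: no, bb/cbb meet in 2 with "b" left. 0c->1: no, a/c meet in 1. 0c->2: ok.
aa: 1a undefined. 1a->0: no, aac/c meet in 2. 1a->1: no, a/aa meet in 1. 1a->2: ok.
ab: 1b undefined. 1b->0: no, bb/abcb meet in 2 with "b" left. 1b->1: no, a/ab meet in 1. 1b->2: ok.
ac: 1c undefined. 1c->0: no, acb/aa meet in 2. 1c->1: no, acb/aa meet in 2. 1c->2: ok.
ba: 2a undefined. 2a->0: no, a/baa meet in 1. 2a->1: no, a/ca meet in 1. 2a->2: ok.
bb: 2b undefined. 2b->0: no, a/bba meet in 1. 2b->1: ok.
bc: 2c undefined. 2c->0: ok.
All examples now run through 3 states with every (state, symbol) defined. Accept strings end in {0,1}, Reject strings end in {2}; accept={0,1}.

states=3 start=0 accept={0,1} delta: 0a->1 0b->2 0c->2 1a->2 1b->2 1c->2 2a->2 2b->1 2c->0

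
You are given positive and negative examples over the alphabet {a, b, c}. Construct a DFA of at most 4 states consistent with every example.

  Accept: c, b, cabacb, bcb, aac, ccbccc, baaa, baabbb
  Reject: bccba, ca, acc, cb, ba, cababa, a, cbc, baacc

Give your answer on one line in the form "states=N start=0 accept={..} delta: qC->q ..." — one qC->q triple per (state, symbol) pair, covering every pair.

State merging on the prefix tree: take the shortest (then alphabetical) example prefix whose next move is undefined and point that move at state 0, else 1, else 2, ...; a target is out if some Accept/Reject pair would then sit in one state with the same input left (inseparable). If every existing state is out, open a new one.
a: 0a undefined. 0a->0: ok.
b: 0b undefined. 0b->0: no, b/ba meet in 0. Open state 1: 0b->1.
c: 0c undefined. 0c->0: no, c/ca meet in 0. 0c->1: ok.
ba: 1a undefined. 1a->0: no, cabacb/cb meet in 1 with "b" left. 1a->1: no, c/ca meet in 1. Open state 2: 1a->2.
bc: 1c undefined. 1c->0: no, ccbccc/acc meet in 0. 1c->1: no, c/acc meet in 1. 1c->2: ok.
cb: 1b undefined. 1b->0: no, c/cbc meet in 1. 1b->1: no, c/cb meet in 1. 1b->2: ok.
baa: 2a undefined. 2a->0: no, baaa/a meet in 0. 2a->1: no, baaa/ca meet in 2. 2a->2: no, baaa/ca meet in 2. Open state 3: 2a->3.
bcb: 2b undefined. 2b->0: no, cabacb/ca meet in 2. 2b->1: ok.
bcc: 2c undefined. 2c->0: ok.
baaa: 3a undefined. 3a->0: no, baaa/a meet in 0. 3a->1: ok.
baab: 3b undefined. 3b->0: no, baabbb/bccba meet in 2. 3b->1: ok.
baac: 3c undefined. 3c->0: no, c/baacc meet in 1. 3c->1: ok.
All examples now run through 4 states with every (state, symbol) defined. Accept strings end in {1}, Reject strings end in {0,2}; accept={1}.

states=4 start=0 accept={1} delta: 0a->0 0b->1 0c->1 1a->2 1b->2 1c->2 2a->3 2b->1 2c->0 3a->1 3b->1 3c->1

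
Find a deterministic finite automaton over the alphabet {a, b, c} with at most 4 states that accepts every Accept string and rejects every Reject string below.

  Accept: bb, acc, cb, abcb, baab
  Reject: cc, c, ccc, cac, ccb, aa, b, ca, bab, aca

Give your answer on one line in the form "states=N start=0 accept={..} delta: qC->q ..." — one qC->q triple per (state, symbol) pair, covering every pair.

State merging on the prefix tree: take the shortest (then alphabetical) example prefix whose next move is undefined and point that move at state 0, else 1, else 2, ...; a target is out if some Accept/Reject pair would then sit in one state with the same input left (inseparable). If every existing state is out, open a new one.
a: 0a undefined. 0a->0: no, acc/cc meet in 0 with "cc" left. Open state 1: 0a->1.
b: 0b undefined. 0b->0: no, bb/b meet in 0. 0b->1: ok.
c: 0c undefined. 0c->0: no, cb/ccb meet in 1. 0c->1: no, acc/ccc meet in 1 with "cc" left. Open state 2: 0c->2.
aa: 1a undefined. 1a->0: ok.
ab: 1b undefined. 1b->0: no, bb/aa meet in 0. 1b->1: no, bb/b meet in 1. 1b->2: no, bb/c meet in 2. Open state 3: 1b->3.
ac: 1c undefined. 1c->0: no, acc/c meet in 2. 1c->1: no, acc/b meet in 1. 1c->2: no, acc/cc meet in 2 with "c" left. 1c->3: ok.
ca: 2a undefined. 2a->0: ok.
cb: 2b undefined. 2b->0: no, cb/aa meet in 0. 2b->1: no, cb/b meet in 1. 2b->2: no, cb/c meet in 2. 2b->3: ok.
cc: 2c undefined. 2c->0: ok.
abc: 3c undefined. 3c->0: no, acc/cc meet in 0. 3c->1: no, acc/ccb meet in 1. 3c->2: no, acc/c meet in 2. 3c->3: ok.
aca: 3a undefined. 3a->0: ok.
abcb: 3b undefined. 3b->0: no, abcb/cc meet in 0. 3b->1: no, abcb/ccb meet in 1. 3b->2: no, abcb/c meet in 2. 3b->3: ok.
All examples now run through 4 states with every (state, symbol) defined. Accept strings end in {3}, Reject strings end in {0,1,2}; accept={3}.

states=4 start=0 accept={3} delta: 0a->1 0b->1 0c->2 1a->0 1b->3 1c->3 2a->0 2b->3 2c->0 3a->0 3b->3 3c->3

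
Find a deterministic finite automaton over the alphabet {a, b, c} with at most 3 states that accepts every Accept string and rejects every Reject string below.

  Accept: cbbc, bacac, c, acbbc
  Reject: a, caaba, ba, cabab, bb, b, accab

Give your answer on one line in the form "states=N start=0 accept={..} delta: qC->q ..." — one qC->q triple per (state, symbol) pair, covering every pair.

states=2 start=0 accept={1} delta: 0a->0 0b->0 0c->1 1a->0 1b->0 1c->0

Fold the examples into a partial DFA from state 0: repeatedly fix the first undefined (state, symbol) met by the shortest-then-alphabetical prefix, trying targets in increasing order and rejecting any under which an Accept and a Reject string meet in one state with the same remainder; add a state when all current targets are rejected. Accepting states are where Accept strings end.
a: 0a undefined. 0a->0: ok.
b: 0b undefined. 0b->0: ok.
c: 0c undefined. 0c->0: no, cbbc/a meet in 0. Open state 1: 0c->1.
ca: 1a undefined. 1a->0: ok.
cb: 1b undefined. 1b->0: ok.
acc: 1c undefined. 1c->0: ok.
All examples now run through 2 states with every (state, symbol) defined. Accept strings end in {1}, Reject strings end in {0}; accept={1}.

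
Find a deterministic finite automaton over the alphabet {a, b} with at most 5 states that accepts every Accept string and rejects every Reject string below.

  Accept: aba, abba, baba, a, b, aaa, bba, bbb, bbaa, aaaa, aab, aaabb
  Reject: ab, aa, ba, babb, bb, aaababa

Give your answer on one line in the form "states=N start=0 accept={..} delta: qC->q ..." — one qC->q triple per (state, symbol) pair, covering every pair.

Grow the machine one transition at a time. Run the examples from 0; the earliest place one falls off (shortest prefix, ties alphabetical) gets sent to the lowest-numbered state that keeps every Accept/Reject pair distinguishable — a pair clashes when both reach the same state with identical unread suffix — and to a fresh state only if none does.
a: 0a undefined. 0a->0: no, aba/ba meet in 0 with "ba" left. Open state 1: 0a->1.
b: 0b undefined. 0b->0: no, a/ba meet in 1. 0b->1: ok.
aa: 1a undefined. 1a->0: no, baba/aa meet in 0. 1a->1: no, a/aa meet in 1. Open state 2: 1a->2.
ab: 1b undefined. 1b->0: no, abba/aa meet in 2. 1b->1: no, aba/aa meet in 2. 1b->2: ok.
aaa: 2a undefined. 2a->0: no, abba/aaababa meet in 2 with "ba" left. 2a->1: no, aba/aaababa meet in 1. 2a->2: no, aba/ab meet in 2. Open state 3: 2a->3.
aab: 2b undefined. 2b->0: no, abba/babb meet in 1. 2b->1: no, abba/ab meet in 2. 2b->2: no, bbb/ab meet in 2. 2b->3: ok.
aaaa: 3a undefined. 3a->0: ok.
aaab: 3b undefined. 3b->0: no, aba/aaababa meet in 3. 3b->1: no, abba/aaababa meet in 0. 3b->2: no, aba/aaababa meet in 3. 3b->3: no, aba/babb meet in 3. Open state 4: 3b->4.
aaaba: 4a undefined. 4a->0: ok.
aaabb: 4b undefined. 4b->0: ok.
All examples now run through 5 states with every (state, symbol) defined. Accept strings end in {0,1,3}, Reject strings end in {2,4}; accept={0,1,3}.

states=5 start=0 accept={0,1,3} delta: 0a->1 0b->1 1a->2 1b->2 2a->3 2b->3 3a->0 3b->4 4a->0 4b->0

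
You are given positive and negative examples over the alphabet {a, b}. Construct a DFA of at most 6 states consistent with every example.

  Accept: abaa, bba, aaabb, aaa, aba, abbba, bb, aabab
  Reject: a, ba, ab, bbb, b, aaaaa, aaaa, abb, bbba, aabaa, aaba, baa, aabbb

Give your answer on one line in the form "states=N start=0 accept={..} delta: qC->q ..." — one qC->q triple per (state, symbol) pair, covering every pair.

states=6 start=0 accept={3,4} delta: 0a->1 0b->2 1a->3 1b->1 2a->0 2b->3 3a->4 3b->5 4a->0 4b->2 5a->2 5b->0

Grow the machine one transition at a time. Run the examples from 0; the earliest place one falls off (shortest prefix, ties alphabetical) gets sent to the lowest-numbered state that keeps every Accept/Reject pair distinguishable — a pair clashes when both reach the same state with identical unread suffix — and to a fresh state only if none does.
a: 0a undefined. 0a->0: no, abaa/aabaa meet in 0 with "baa" left. Open state 1: 0a->1.
b: 0b undefined. 0b->0: no, bba/a meet in 1. 0b->1: no, aaa/baa meet in 1 with "aa" left. Open state 2: 0b->2.
aa: 1a undefined. 1a->0: no, aaabb/abb meet in 1 with "bb" left. 1a->1: no, abaa/aabaa meet in 1 with "baa" left. 1a->2: no, bba/aaba meet in 2 with "ba" left. Open state 3: 1a->3.
ab: 1b undefined. 1b->0: no, aba/a meet in 1. 1b->1: ok.
ba: 2a undefined. 2a->0: ok.
bb: 2b undefined. 2b->0: no, bba/a meet in 1. 2b->1: no, bba/bbba meet in 3. 2b->2: no, bba/ba meet in 0. 2b->3: ok.
aaa: 3a undefined. 3a->0: no, abaa/ba meet in 0. 3a->1: no, abaa/a meet in 1. 3a->2: no, abaa/b meet in 2. 3a->3: no, abaa/aaaaa meet in 3. Open state 4: 3a->4.
aab: 3b undefined. 3b->0: no, aba/aabaa meet in 3. 3b->1: no, abaa/aabaa meet in 4. 3b->2: no, aabab/bbb meet in 2. 3b->3: no, abaa/bbba meet in 4. 3b->4: no, abaa/bbb meet in 4. Open state 5: 3b->5.
aaaa: 4a undefined. 4a->0: ok.
aaab: 4b undefined. 4b->0: no, aaabb/b meet in 2. 4b->1: no, aaabb/a meet in 1. 4b->2: ok.
aaba: 5a undefined. 5a->0: no, aabab/b meet in 2. 5a->1: no, aaabb/aabaa meet in 3. 5a->2: ok.
aabb: 5b undefined. 5b->0: ok.
All examples now run through 6 states with every (state, symbol) defined. Accept strings end in {3,4}, Reject strings end in {0,1,2,5}; accept={3,4}.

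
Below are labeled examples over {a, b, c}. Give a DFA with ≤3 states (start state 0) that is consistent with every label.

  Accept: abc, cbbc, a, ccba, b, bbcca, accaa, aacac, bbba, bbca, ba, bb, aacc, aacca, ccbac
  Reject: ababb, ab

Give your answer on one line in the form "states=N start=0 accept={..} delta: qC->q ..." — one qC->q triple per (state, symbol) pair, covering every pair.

State merging on the prefix tree: take the shortest (then alphabetical) example prefix whose next move is undefined and point that move at state 0, else 1, else 2, ...; a target is out if some Accept/Reject pair would then sit in one state with the same input left (inseparable). If every existing state is out, open a new one.
a: 0a undefined. 0a->0: no, b/ab meet in 0 with "b" left. Open state 1: 0a->1.
b: 0b undefined. 0b->0: ok.
c: 0c undefined. 0c->0: ok.
aa: 1a undefined. 1a->0: ok.
ab: 1b undefined. 1b->0: no, abc/ababb meet in 0. 1b->1: no, cbbc/ababb meet in 0. Open state 2: 1b->2.
ac: 1c undefined. 1c->0: ok.
aba: 2a undefined. 2a->0: no, cbbc/ababb meet in 0. 2a->1: ok.
abc: 2c undefined. 2c->0: ok.
ababb: 2b undefined. 2b->0: no, abc/ababb meet in 0. 2b->1: no, a/ababb meet in 1. 2b->2: ok.
All examples now run through 3 states with every (state, symbol) defined. Accept strings end in {0,1}, Reject strings end in {2}; accept={0,1}.

states=3 start=0 accept={0,1} delta: 0a->1 0b->0 0c->0 1a->0 1b->2 1c->0 2a->1 2b->2 2c->0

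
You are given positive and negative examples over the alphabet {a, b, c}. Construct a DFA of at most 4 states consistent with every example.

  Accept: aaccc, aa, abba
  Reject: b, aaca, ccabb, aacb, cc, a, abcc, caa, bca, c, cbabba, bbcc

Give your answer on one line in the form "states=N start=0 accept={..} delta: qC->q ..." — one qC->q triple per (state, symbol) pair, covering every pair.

states=4 start=0 accept={3} delta: 0a->1 0b->0 0c->2 1a->3 1b->1 1c->0 2a->0 2b->1 2c->0 3a->0 3b->0 3c->3

State merging on the prefix tree: take the shortest (then alphabetical) example prefix whose next move is undefined and point that move at state 0, else 1, else 2, ...; a target is out if some Accept/Reject pair would then sit in one state with the same input left (inseparable). If every existing state is out, open a new one.
a: 0a undefined. 0a->0: no, aa/a meet in 0. Open state 1: 0a->1.
b: 0b undefined. 0b->0: ok.
c: 0c undefined. 0c->0: no, aa/caa meet in 1 with "a" left. 0c->1: no, aa/bca meet in 1 with "a" left. Open state 2: 0c->2.
aa: 1a undefined. 1a->0: no, aa/b meet in 0. 1a->1: no, aa/a meet in 1. 1a->2: no, aa/c meet in 2. Open state 3: 1a->3.
ab: 1b undefined. 1b->0: no, abba/a meet in 1. 1b->1: ok.
ca: 2a undefined. 2a->0: ok.
cb: 2b undefined. 2b->0: no, aa/cbabba meet in 3. 2b->1: ok.
cc: 2c undefined. 2c->0: ok.
aac: 3c undefined. 3c->0: no, aaccc/b meet in 0. 3c->1: no, aaccc/abcc meet in 1 with "cc" left. 3c->2: no, aaccc/c meet in 2. 3c->3: ok.
abc: 1c undefined. 1c->0: ok.
aaca: 3a undefined. 3a->0: ok.
aacb: 3b undefined. 3b->0: ok.
All examples now run through 4 states with every (state, symbol) defined. Accept strings end in {3}, Reject strings end in {0,1,2}; accept={3}.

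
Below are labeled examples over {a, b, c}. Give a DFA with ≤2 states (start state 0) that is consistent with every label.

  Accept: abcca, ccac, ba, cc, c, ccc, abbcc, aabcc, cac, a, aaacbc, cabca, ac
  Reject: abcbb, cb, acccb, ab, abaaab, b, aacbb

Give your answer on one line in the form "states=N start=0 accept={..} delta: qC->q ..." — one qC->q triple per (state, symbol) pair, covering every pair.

states=2 start=0 accept={0} delta: 0a->0 0b->1 0c->0 1a->0 1b->1 1c->0

State merging on the prefix tree: take the shortest (then alphabetical) example prefix whose next move is undefined and point that move at state 0, else 1, else 2, ...; a target is out if some Accept/Reject pair would then sit in one state with the same input left (inseparable). If every existing state is out, open a new one.
a: 0a undefined. 0a->0: ok.
b: 0b undefined. 0b->0: no, ba/ab meet in 0. Open state 1: 0b->1.
c: 0c undefined. 0c->0: ok.
ba: 1a undefined. 1a->0: ok.
abb: 1b undefined. 1b->0: no, ccac/aacbb meet in 0. 1b->1: ok.
abc: 1c undefined. 1c->0: ok.
All examples now run through 2 states with every (state, symbol) defined. Accept strings end in {0}, Reject strings end in {1}; accept={0}.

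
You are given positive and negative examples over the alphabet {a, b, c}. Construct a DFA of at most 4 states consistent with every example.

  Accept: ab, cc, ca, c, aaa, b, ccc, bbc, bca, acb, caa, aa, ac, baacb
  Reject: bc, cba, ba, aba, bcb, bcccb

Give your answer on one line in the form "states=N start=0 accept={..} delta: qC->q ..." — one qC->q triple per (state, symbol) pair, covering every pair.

Grow the machine one transition at a time. Run the examples from 0; the earliest place one falls off (shortest prefix, ties alphabetical) gets sent to the lowest-numbered state that keeps every Accept/Reject pair distinguishable — a pair clashes when both reach the same state with identical unread suffix — and to a fresh state only if none does.
a: 0a undefined. 0a->0: ok.
b: 0b undefined. 0b->0: no, ab/ba meet in 0. Open state 1: 0b->1.
c: 0c undefined. 0c->0: ok.
ba: 1a undefined. 1a->0: no, cc/cba meet in 0. 1a->1: no, ab/cba meet in 1. Open state 2: 1a->2.
bb: 1b undefined. 1b->0: ok.
bc: 1c undefined. 1c->0: no, ab/bcb meet in 1. 1c->1: no, ab/bc meet in 1. 1c->2: ok.
baa: 2a undefined. 2a->0: ok.
bcb: 2b undefined. 2b->0: no, cc/bcb meet in 0. 2b->1: no, ab/bcb meet in 1. 2b->2: ok.
bcc: 2c undefined. 2c->0: no, ab/bcccb meet in 1. 2c->1: ok.
All examples now run through 3 states with every (state, symbol) defined. Accept strings end in {0,1}, Reject strings end in {2}; accept={0,1}.

states=3 start=0 accept={0,1} delta: 0a->0 0b->1 0c->0 1a->2 1b->0 1c->2 2a->0 2b->2 2c->1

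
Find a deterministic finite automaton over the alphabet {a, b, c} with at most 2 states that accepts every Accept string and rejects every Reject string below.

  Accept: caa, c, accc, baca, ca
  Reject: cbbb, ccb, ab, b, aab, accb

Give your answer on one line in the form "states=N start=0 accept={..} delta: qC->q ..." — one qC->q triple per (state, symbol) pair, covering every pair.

states=2 start=0 accept={1} delta: 0a->0 0b->0 0c->1 1a->1 1b->0 1c->0

State merging on the prefix tree: take the shortest (then alphabetical) example prefix whose next move is undefined and point that move at state 0, else 1, else 2, ...; a target is out if some Accept/Reject pair would then sit in one state with the same input left (inseparable). If every existing state is out, open a new one.
a: 0a undefined. 0a->0: ok.
b: 0b undefined. 0b->0: ok.
c: 0c undefined. 0c->0: no, caa/cbbb meet in 0. Open state 1: 0c->1.
ca: 1a undefined. 1a->0: no, caa/ab meet in 0. 1a->1: ok.
cb: 1b undefined. 1b->0: ok.
cc: 1c undefined. 1c->0: ok.
All examples now run through 2 states with every (state, symbol) defined. Accept strings end in {1}, Reject strings end in {0}; accept={1}.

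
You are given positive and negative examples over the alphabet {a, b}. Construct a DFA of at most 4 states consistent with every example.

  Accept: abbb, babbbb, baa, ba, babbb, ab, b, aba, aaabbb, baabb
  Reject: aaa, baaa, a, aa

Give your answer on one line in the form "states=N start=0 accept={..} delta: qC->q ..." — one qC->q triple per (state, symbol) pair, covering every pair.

Grow the machine one transition at a time. Run the examples from 0; the earliest place one falls off (shortest prefix, ties alphabetical) gets sent to the lowest-numbered state that keeps every Accept/Reject pair distinguishable — a pair clashes when both reach the same state with identical unread suffix — and to a fresh state only if none does.
a: 0a undefined. 0a->0: ok.
b: 0b undefined. 0b->0: no, abbb/aaa meet in 0. Open state 1: 0b->1.
ba: 1a undefined. 1a->0: no, baa/aaa meet in 0. 1a->1: no, baa/baaa meet in 1. Open state 2: 1a->2.
abb: 1b undefined. 1b->0: ok.
baa: 2a undefined. 2a->0: no, baa/aaa meet in 0. 2a->1: no, ba/baaa meet in 2. 2a->2: no, baa/baaa meet in 2. Open state 3: 2a->3.
bab: 2b undefined. 2b->0: no, babbb/aaa meet in 0. 2b->1: no, babbbb/aaa meet in 0. 2b->2: ok.
baaa: 3a undefined. 3a->0: ok.
baab: 3b undefined. 3b->0: ok.
All examples now run through 4 states with every (state, symbol) defined. Accept strings end in {1,2,3}, Reject strings end in {0}; accept={1,2,3}.

states=4 start=0 accept={1,2,3} delta: 0a->0 0b->1 1a->2 1b->0 2a->3 2b->2 3a->0 3b->0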